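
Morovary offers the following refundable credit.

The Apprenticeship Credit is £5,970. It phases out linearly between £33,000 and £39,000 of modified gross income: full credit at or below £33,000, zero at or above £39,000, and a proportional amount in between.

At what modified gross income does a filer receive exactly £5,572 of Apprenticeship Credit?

£5,572 is 5,572/5,970 of the full £5,970, so 398/5,970 of the £6,000 range has been used: income = £33,000 + £6,000 × 398/5,970 = £33,400.

£33,400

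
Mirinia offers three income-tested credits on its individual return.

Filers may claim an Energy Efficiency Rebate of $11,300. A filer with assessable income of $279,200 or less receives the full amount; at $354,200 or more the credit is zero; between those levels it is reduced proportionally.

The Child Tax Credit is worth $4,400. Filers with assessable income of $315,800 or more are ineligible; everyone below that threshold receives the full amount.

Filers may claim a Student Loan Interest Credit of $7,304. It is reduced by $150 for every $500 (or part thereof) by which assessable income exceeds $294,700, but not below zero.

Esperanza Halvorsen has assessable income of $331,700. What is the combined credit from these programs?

Energy Efficiency Rebate: $331,700 is $52,500 into a $75,000 phase-out range, leaving 22,500/75,000 of the credit: $11,300 × 22,500/75,000 = $3,390.
Child Tax Credit: $331,700 meets or exceeds the $315,800 cutoff, so the credit is $0.
Student Loan Interest Credit: income exceeds $294,700 by $37,000 → 74 increments × $150 = $11,100 ≥ base, so the credit is $0.
Total: $3,390 + $0 + $0 = $3,390.

$3,390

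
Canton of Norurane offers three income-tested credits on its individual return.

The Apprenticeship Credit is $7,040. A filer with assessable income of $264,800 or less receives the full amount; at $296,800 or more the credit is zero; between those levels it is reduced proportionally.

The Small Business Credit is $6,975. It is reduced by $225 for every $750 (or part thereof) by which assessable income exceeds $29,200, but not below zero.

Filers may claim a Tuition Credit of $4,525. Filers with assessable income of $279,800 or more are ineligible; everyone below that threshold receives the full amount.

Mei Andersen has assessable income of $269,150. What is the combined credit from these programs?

Apprenticeship Credit: $269,150 is $4,350 into a $32,000 phase-out range, leaving 27,650/32,000 of the credit: $7,040 × 27,650/32,000 = $6,083.
Small Business Credit: income exceeds $29,200 by $239,950 → 320 increments × $225 = $72,000 ≥ base, so the credit is $0.
Tuition Credit: $269,150 is below the $279,800 cutoff, so the full $4,525 applies.
Total: $6,083 + $0 + $4,525 = $10,608.

$10,608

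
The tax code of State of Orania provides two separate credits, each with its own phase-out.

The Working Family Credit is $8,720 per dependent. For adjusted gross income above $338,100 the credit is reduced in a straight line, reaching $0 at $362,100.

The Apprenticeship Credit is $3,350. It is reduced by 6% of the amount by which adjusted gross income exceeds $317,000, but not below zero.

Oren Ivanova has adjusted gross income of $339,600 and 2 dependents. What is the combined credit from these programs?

Working Family Credit: base = 2 × $8,720 = $17,440. $339,600 is $1,500 into a $24,000 phase-out range, leaving 22,500/24,000 of the credit: $17,440 × 22,500/24,000 = $16,350.
Apprenticeship Credit: 6% of the $22,600 excess over $317,000 is $1,356; credit = $3,350 − $1,356 = $1,994.
Total: $16,350 + $1,994 = $18,344.

$18,344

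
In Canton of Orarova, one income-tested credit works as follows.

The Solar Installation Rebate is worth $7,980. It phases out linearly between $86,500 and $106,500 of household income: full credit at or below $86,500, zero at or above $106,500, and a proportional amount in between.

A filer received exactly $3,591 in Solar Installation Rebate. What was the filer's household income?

$3,591 is 3,591/7,980 of the full $7,980, so 4,389/7,980 of the $20,000 range has been used: income = $86,500 + $20,000 × 4,389/7,980 = $97,500.

$97,500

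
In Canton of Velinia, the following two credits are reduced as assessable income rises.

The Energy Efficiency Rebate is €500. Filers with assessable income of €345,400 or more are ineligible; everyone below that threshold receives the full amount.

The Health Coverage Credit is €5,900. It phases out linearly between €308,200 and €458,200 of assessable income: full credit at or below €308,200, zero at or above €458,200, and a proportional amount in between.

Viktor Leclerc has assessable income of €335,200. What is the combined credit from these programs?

€5,338

Energy Efficiency Rebate: €335,200 is below the €345,400 cutoff, so the full €500 applies.
Health Coverage Credit: €335,200 is €27,000 into a €150,000 phase-out range, leaving 123,000/150,000 of the credit: €5,900 × 123,000/150,000 = €4,838.
Total: €500 + €4,838 = €5,338.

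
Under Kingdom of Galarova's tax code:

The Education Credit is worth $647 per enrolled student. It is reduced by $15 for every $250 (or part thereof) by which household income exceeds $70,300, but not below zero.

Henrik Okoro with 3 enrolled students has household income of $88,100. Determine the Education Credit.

Education Credit: base = 3 × $647 = $1,941. income exceeds $70,300 by $17,800, which is 72 full-or-partial $250 increments; reduction = 72 × $15 = $1,080, leaving $861.

$861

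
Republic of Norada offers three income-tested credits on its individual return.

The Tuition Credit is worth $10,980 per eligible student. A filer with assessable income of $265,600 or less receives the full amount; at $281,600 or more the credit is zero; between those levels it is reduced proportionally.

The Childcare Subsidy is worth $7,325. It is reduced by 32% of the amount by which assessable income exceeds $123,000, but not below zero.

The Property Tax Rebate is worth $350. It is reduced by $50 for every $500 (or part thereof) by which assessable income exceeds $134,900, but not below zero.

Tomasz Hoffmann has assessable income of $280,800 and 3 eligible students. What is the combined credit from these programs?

$1,647

Tuition Credit: base = 3 × $10,980 = $32,940. $280,800 is $15,200 into a $16,000 phase-out range, leaving 800/16,000 of the credit: $32,940 × 800/16,000 = $1,647.
Childcare Subsidy: 32% of the $157,800 excess over $123,000 is $50,496 ≥ base, so the credit is $0.
Property Tax Rebate: income exceeds $134,900 by $145,900 → 292 increments × $50 = $14,600 ≥ base, so the credit is $0.
Total: $1,647 + $0 + $0 = $1,647.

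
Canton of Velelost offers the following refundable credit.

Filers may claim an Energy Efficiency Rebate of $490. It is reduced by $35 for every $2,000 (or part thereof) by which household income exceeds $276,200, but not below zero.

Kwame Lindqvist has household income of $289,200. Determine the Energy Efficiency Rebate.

$245

Energy Efficiency Rebate: income exceeds $276,200 by $13,000, which is 7 full-or-partial $2,000 increments; reduction = 7 × $35 = $245, leaving $245.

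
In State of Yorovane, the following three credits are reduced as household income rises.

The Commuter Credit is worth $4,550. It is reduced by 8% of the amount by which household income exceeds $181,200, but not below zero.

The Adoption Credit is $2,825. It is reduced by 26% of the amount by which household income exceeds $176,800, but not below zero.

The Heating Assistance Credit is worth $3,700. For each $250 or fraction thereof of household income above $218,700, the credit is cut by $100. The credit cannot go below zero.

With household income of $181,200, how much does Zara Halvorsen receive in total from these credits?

$9,931

Commuter Credit: $181,200 is at or below the $181,200 threshold, so the full $4,550 applies.
Adoption Credit: 26% of the $4,400 excess over $176,800 is $1,144; credit = $2,825 − $1,144 = $1,681.
Heating Assistance Credit: $181,200 is at or below the $218,700 threshold, so the full $3,700 applies.
Total: $4,550 + $1,681 + $3,700 = $9,931.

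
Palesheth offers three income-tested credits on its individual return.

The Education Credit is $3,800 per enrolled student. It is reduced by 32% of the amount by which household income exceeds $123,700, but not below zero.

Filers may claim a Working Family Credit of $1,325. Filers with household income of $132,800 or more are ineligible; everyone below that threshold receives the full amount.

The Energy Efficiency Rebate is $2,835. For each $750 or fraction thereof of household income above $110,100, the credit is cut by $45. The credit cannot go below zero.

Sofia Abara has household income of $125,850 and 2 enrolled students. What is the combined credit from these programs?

Education Credit: base = 2 × $3,800 = $7,600. 32% of the $2,150 excess over $123,700 is $688; credit = $7,600 − $688 = $6,912.
Working Family Credit: $125,850 is below the $132,800 cutoff, so the full $1,325 applies.
Energy Efficiency Rebate: income exceeds $110,100 by $15,750, which is 21 full-or-partial $750 increments; reduction = 21 × $45 = $945, leaving $1,890.
Total: $6,912 + $1,325 + $1,890 = $10,127.

$10,127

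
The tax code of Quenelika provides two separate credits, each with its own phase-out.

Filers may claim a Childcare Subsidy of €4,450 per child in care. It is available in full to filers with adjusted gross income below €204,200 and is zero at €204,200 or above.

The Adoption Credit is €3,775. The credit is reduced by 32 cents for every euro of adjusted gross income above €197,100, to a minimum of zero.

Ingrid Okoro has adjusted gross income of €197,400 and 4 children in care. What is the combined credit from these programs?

Childcare Subsidy: base = 4 × €4,450 = €17,800. €197,400 is below the €204,200 cutoff, so the full €17,800 applies.
Adoption Credit: 32% of the €300 excess over €197,100 is €96; credit = €3,775 − €96 = €3,679.
Total: €17,800 + €3,679 = €21,479.

€21,479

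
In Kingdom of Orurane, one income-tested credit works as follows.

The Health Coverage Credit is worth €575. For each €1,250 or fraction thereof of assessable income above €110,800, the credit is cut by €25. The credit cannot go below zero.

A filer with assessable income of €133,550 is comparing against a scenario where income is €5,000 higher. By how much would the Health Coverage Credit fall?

€100

At €133,550 — income exceeds €110,800 by €22,750, which is 19 full-or-partial €1,250 increments; reduction = 19 × €25 = €475, leaving €100.
At €138,550 — income exceeds €110,800 by €27,750 → 23 increments × €25 = €575 ≥ base, so the credit is €0.
Lost: €100 − €0 = €100.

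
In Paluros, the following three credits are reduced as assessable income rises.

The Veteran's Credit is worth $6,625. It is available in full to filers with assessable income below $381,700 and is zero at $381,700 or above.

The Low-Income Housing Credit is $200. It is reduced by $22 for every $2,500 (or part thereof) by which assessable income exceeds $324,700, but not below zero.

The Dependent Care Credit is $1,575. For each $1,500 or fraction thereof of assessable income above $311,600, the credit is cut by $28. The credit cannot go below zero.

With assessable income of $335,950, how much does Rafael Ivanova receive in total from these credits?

Veteran's Credit: $335,950 is below the $381,700 cutoff, so the full $6,625 applies.
Low-Income Housing Credit: income exceeds $324,700 by $11,250, which is 5 full-or-partial $2,500 increments; reduction = 5 × $22 = $110, leaving $90.
Dependent Care Credit: income exceeds $311,600 by $24,350, which is 17 full-or-partial $1,500 increments; reduction = 17 × $28 = $476, leaving $1,099.
Total: $6,625 + $90 + $1,099 = $7,814.

$7,814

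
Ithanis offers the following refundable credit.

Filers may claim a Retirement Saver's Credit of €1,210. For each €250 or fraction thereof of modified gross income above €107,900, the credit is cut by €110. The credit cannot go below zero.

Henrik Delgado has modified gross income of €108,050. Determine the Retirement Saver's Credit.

€1,100

Retirement Saver's Credit: income exceeds €107,900 by €150, which is 1 full-or-partial €250 increment; reduction = 1 × €110 = €110, leaving €1,100.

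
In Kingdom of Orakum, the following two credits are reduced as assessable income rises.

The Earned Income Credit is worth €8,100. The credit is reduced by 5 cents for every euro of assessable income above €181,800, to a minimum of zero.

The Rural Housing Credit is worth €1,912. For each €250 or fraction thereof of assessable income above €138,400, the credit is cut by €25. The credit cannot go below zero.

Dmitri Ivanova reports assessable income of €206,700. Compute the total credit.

Earned Income Credit: 5% of the €24,900 excess over €181,800 is €1,245; credit = €8,100 − €1,245 = €6,855.
Rural Housing Credit: income exceeds €138,400 by €68,300 → 274 increments × €25 = €6,850 ≥ base, so the credit is €0.
Total: €6,855 + €0 = €6,855.

€6,855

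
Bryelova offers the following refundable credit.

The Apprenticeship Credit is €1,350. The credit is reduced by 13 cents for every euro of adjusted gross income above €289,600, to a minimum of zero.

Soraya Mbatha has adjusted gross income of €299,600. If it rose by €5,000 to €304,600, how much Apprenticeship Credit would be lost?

At €299,600 — 13% of the €10,000 excess over €289,600 is €1,300; credit = €1,350 − €1,300 = €50.
At €304,600 — 13% of the €15,000 excess over €289,600 is €1,950 ≥ base, so the credit is €0.
Lost: €50 − €0 = €50.

€50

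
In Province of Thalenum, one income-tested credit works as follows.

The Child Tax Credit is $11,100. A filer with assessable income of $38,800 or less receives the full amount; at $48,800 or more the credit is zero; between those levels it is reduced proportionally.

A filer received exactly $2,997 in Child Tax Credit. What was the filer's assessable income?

$2,997 is 2,997/11,100 of the full $11,100, so 8,103/11,100 of the $10,000 range has been used: income = $38,800 + $10,000 × 8,103/11,100 = $46,100.

$46,100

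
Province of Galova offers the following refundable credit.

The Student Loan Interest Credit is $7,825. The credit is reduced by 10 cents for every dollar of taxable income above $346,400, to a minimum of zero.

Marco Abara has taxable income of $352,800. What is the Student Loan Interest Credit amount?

$7,185

Student Loan Interest Credit: 10% of the $6,400 excess over $346,400 is $640; credit = $7,825 − $640 = $7,185.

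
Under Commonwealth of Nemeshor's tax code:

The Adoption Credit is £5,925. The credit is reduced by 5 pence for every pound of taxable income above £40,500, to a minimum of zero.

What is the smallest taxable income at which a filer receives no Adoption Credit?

The credit falls by 5% of each pound above £40,500, so it reaches zero when the excess is £5,925 / 5% = £118,500: income = £40,500 + £118,500 = £159,000.

£159,000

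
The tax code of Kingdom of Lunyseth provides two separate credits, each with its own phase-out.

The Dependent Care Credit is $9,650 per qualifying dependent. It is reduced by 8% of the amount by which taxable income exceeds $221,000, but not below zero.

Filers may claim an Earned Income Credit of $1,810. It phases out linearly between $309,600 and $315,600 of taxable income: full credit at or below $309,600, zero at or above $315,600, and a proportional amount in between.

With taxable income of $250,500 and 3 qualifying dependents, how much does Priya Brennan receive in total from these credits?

Dependent Care Credit: base = 3 × $9,650 = $28,950. 8% of the $29,500 excess over $221,000 is $2,360; credit = $28,950 − $2,360 = $26,590.
Earned Income Credit: $250,500 is at or below the $309,600 threshold, so the full $1,810 applies.
Total: $26,590 + $1,810 = $28,400.

$28,400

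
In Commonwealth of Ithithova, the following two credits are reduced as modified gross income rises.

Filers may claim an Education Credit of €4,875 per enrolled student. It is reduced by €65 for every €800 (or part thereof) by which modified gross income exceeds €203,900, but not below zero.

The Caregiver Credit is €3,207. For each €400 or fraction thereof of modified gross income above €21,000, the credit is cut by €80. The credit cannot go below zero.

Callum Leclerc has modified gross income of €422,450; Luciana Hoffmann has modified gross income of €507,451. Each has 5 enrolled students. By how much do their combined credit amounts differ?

€6,565

Callum (€422,450): Education Credit: base = 5 × €4,875 = €24,375. income exceeds €203,900 by €218,550, which is 274 full-or-partial €800 increments; reduction = 274 × €65 = €17,810, leaving €6,565. Caregiver Credit: income exceeds €21,000 by €401,450 → 1004 increments × €80 = €80,320 ≥ base, so the credit is €0. total €6,565 + €0 = €6,565
Luciana (€507,451): Education Credit: base = 5 × €4,875 = €24,375. income exceeds €203,900 by €303,551 → 380 increments × €65 = €24,700 ≥ base, so the credit is €0. Caregiver Credit: income exceeds €21,000 by €486,451 → 1217 increments × €80 = €97,360 ≥ base, so the credit is €0. total €0 + €0 = €0
Difference: |€6,565 − €0| = €6,565.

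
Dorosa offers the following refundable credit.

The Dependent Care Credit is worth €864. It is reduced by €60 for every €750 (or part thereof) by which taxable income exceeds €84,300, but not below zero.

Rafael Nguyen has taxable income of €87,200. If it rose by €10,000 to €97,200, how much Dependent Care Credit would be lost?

€624

At €87,200 — income exceeds €84,300 by €2,900, which is 4 full-or-partial €750 increments; reduction = 4 × €60 = €240, leaving €624.
At €97,200 — income exceeds €84,300 by €12,900 → 18 increments × €60 = €1,080 ≥ base, so the credit is €0.
Lost: €624 − €0 = €624.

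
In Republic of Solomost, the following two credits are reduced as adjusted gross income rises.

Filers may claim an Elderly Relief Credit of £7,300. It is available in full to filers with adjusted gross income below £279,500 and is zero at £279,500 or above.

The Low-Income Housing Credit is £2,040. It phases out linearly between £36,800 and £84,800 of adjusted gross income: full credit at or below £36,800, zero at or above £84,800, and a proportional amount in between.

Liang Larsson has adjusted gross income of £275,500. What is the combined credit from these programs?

Elderly Relief Credit: £275,500 is below the £279,500 cutoff, so the full £7,300 applies.
Low-Income Housing Credit: £275,500 is at or above £84,800, so the credit is £0.
Total: £7,300 + £0 = £7,300.

£7,300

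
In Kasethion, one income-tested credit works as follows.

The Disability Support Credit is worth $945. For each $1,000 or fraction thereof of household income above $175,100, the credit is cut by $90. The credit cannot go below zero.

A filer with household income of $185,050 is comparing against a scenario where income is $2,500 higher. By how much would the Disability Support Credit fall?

At $185,050 — income exceeds $175,100 by $9,950, which is 10 full-or-partial $1,000 increments; reduction = 10 × $90 = $900, leaving $45.
At $187,550 — income exceeds $175,100 by $12,450 → 13 increments × $90 = $1,170 ≥ base, so the credit is $0.
Lost: $45 − $0 = $45.

$45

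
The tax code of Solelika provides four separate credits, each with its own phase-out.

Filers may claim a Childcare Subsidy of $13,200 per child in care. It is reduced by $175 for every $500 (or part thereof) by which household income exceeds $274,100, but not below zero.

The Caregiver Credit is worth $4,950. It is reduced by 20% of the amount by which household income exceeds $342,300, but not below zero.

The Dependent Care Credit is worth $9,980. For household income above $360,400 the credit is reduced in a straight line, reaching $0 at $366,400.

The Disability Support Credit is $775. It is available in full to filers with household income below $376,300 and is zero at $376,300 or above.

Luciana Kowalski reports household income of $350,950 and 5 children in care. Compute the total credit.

Childcare Subsidy: base = 5 × $13,200 = $66,000. income exceeds $274,100 by $76,850, which is 154 full-or-partial $500 increments; reduction = 154 × $175 = $26,950, leaving $39,050.
Caregiver Credit: 20% of the $8,650 excess over $342,300 is $1,730; credit = $4,950 − $1,730 = $3,220.
Dependent Care Credit: $350,950 is at or below the $360,400 threshold, so the full $9,980 applies.
Disability Support Credit: $350,950 is below the $376,300 cutoff, so the full $775 applies.
Total: $39,050 + $3,220 + $9,980 + $775 = $53,025.

$53,025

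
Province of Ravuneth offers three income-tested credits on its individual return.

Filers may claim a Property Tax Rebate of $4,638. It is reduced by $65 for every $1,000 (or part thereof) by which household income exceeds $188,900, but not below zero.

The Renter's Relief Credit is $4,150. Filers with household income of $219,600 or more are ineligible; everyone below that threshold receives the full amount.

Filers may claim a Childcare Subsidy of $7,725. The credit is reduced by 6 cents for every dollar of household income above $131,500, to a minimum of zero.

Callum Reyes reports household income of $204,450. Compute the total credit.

Property Tax Rebate: income exceeds $188,900 by $15,550, which is 16 full-or-partial $1,000 increments; reduction = 16 × $65 = $1,040, leaving $3,598.
Renter's Relief Credit: $204,450 is below the $219,600 cutoff, so the full $4,150 applies.
Childcare Subsidy: 6% of the $72,950 excess over $131,500 is $4,377; credit = $7,725 − $4,377 = $3,348.
Total: $3,598 + $4,150 + $3,348 = $11,096.

$11,096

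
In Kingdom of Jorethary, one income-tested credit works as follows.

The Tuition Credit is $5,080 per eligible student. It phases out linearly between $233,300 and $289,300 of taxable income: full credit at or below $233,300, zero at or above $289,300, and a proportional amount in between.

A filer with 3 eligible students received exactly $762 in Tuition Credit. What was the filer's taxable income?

$286,500

Full credit = 3 × $5,080 = $15,240.
$762 is 762/15,240 of the full $15,240, so 14,478/15,240 of the $56,000 range has been used: income = $233,300 + $56,000 × 14,478/15,240 = $286,500.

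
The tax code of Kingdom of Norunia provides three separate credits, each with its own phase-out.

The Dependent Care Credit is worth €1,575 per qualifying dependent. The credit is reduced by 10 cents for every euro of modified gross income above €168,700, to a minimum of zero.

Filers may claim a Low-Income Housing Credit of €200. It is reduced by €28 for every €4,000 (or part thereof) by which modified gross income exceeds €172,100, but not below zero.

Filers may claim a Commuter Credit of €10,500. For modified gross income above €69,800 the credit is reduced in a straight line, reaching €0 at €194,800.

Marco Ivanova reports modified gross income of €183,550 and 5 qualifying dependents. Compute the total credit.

Dependent Care Credit: base = 5 × €1,575 = €7,875. 10% of the €14,850 excess over €168,700 is €1,485; credit = €7,875 − €1,485 = €6,390.
Low-Income Housing Credit: income exceeds €172,100 by €11,450, which is 3 full-or-partial €4,000 increments; reduction = 3 × €28 = €84, leaving €116.
Commuter Credit: €183,550 is €113,750 into a €125,000 phase-out range, leaving 11,250/125,000 of the credit: €10,500 × 11,250/125,000 = €945.
Total: €6,390 + €116 + €945 = €7,451.

€7,451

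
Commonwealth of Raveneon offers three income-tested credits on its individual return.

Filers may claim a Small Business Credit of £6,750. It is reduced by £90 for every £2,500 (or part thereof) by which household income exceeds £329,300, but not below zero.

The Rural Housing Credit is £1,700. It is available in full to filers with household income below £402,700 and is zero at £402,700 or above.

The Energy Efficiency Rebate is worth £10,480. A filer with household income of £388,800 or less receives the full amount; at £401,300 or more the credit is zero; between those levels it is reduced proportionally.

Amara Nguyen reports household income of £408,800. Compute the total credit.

Small Business Credit: income exceeds £329,300 by £79,500, which is 32 full-or-partial £2,500 increments; reduction = 32 × £90 = £2,880, leaving £3,870.
Rural Housing Credit: £408,800 meets or exceeds the £402,700 cutoff, so the credit is £0.
Energy Efficiency Rebate: £408,800 is at or above £401,300, so the credit is £0.
Total: £3,870 + £0 + £0 = £3,870.

£3,870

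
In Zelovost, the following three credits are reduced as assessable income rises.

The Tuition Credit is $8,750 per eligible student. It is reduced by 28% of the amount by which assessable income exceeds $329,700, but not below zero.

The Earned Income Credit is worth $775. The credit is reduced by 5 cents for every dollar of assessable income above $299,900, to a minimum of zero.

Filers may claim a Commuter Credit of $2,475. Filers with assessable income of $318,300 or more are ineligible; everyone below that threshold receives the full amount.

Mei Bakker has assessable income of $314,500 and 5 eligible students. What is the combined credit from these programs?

Tuition Credit: base = 5 × $8,750 = $43,750. $314,500 is at or below the $329,700 threshold, so the full $43,750 applies.
Earned Income Credit: 5% of the $14,600 excess over $299,900 is $730; credit = $775 − $730 = $45.
Commuter Credit: $314,500 is below the $318,300 cutoff, so the full $2,475 applies.
Total: $43,750 + $45 + $2,475 = $46,270.

$46,270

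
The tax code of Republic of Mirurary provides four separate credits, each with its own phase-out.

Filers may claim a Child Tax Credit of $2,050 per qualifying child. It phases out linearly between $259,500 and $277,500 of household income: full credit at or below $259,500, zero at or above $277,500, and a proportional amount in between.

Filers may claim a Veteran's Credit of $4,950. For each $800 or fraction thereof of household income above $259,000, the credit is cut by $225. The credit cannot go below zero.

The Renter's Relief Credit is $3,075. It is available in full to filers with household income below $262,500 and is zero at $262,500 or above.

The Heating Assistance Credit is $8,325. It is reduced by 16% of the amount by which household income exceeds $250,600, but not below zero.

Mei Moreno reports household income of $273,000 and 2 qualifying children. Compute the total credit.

$6,666

Child Tax Credit: base = 2 × $2,050 = $4,100. $273,000 is $13,500 into a $18,000 phase-out range, leaving 4,500/18,000 of the credit: $4,100 × 4,500/18,000 = $1,025.
Veteran's Credit: income exceeds $259,000 by $14,000, which is 18 full-or-partial $800 increments; reduction = 18 × $225 = $4,050, leaving $900.
Renter's Relief Credit: $273,000 meets or exceeds the $262,500 cutoff, so the credit is $0.
Heating Assistance Credit: 16% of the $22,400 excess over $250,600 is $3,584; credit = $8,325 − $3,584 = $4,741.
Total: $1,025 + $900 + $0 + $4,741 = $6,666.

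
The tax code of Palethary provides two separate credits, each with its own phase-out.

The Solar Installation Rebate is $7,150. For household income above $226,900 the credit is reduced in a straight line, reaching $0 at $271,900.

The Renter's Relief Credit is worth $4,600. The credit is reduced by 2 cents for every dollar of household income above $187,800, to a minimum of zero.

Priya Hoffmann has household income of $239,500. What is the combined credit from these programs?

$8,714

Solar Installation Rebate: $239,500 is $12,600 into a $45,000 phase-out range, leaving 32,400/45,000 of the credit: $7,150 × 32,400/45,000 = $5,148.
Renter's Relief Credit: 2% of the $51,700 excess over $187,800 is $1,034; credit = $4,600 − $1,034 = $3,566.
Total: $5,148 + $3,566 = $8,714.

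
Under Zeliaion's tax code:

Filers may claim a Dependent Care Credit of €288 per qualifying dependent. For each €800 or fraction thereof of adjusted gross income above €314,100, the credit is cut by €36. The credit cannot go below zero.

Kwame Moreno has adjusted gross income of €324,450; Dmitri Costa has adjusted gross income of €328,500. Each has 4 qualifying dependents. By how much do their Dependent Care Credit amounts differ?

€180

Kwame (€324,450): Dependent Care Credit: base = 4 × €288 = €1,152. income exceeds €314,100 by €10,350, which is 13 full-or-partial €800 increments; reduction = 13 × €36 = €468, leaving €684.
Dmitri (€328,500): Dependent Care Credit: base = 4 × €288 = €1,152. income exceeds €314,100 by €14,400, which is 18 full-or-partial €800 increments; reduction = 18 × €36 = €648, leaving €504.
Difference: |€684 − €504| = €180.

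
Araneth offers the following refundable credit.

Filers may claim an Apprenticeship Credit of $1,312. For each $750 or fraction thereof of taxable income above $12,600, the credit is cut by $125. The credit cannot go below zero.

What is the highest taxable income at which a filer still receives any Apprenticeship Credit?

$20,100

After 10 increments the reduction is 10 × $125 = $1,250, leaving $62; one more increment wipes it out. Increment 10 ends at excess 10 × $750 = $7,500, so the highest qualifying income is $12,600 + $7,500 = $20,100.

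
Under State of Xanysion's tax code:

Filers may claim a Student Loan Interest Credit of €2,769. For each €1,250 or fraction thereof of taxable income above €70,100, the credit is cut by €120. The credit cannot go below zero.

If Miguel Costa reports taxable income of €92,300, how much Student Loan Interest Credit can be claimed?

Student Loan Interest Credit: income exceeds €70,100 by €22,200, which is 18 full-or-partial €1,250 increments; reduction = 18 × €120 = €2,160, leaving €609.

€609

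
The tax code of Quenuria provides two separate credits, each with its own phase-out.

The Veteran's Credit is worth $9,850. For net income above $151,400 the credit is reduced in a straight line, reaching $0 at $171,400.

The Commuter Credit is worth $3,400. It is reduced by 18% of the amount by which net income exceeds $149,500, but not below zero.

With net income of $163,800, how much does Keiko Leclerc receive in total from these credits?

$4,569

Veteran's Credit: $163,800 is $12,400 into a $20,000 phase-out range, leaving 7,600/20,000 of the credit: $9,850 × 7,600/20,000 = $3,743.
Commuter Credit: 18% of the $14,300 excess over $149,500 is $2,574; credit = $3,400 − $2,574 = $826.
Total: $3,743 + $826 = $4,569.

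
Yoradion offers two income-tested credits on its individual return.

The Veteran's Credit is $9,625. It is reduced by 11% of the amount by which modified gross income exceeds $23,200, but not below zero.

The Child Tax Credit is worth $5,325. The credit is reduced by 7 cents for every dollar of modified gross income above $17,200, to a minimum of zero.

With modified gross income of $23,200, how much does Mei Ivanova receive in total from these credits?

Veteran's Credit: $23,200 is at or below the $23,200 threshold, so the full $9,625 applies.
Child Tax Credit: 7% of the $6,000 excess over $17,200 is $420; credit = $5,325 − $420 = $4,905.
Total: $9,625 + $4,905 = $14,530.

$14,530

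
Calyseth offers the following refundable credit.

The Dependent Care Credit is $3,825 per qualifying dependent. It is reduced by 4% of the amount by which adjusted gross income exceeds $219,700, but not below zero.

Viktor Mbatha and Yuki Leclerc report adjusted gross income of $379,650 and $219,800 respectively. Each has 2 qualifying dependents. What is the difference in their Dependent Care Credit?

$6,394

Viktor ($379,650): Dependent Care Credit: base = 2 × $3,825 = $7,650. 4% of the $159,950 excess over $219,700 is $6,398; credit = $7,650 − $6,398 = $1,252.
Yuki ($219,800): Dependent Care Credit: base = 2 × $3,825 = $7,650. 4% of the $100 excess over $219,700 is $4; credit = $7,650 − $4 = $7,646.
Difference: |$1,252 − $7,646| = $6,394.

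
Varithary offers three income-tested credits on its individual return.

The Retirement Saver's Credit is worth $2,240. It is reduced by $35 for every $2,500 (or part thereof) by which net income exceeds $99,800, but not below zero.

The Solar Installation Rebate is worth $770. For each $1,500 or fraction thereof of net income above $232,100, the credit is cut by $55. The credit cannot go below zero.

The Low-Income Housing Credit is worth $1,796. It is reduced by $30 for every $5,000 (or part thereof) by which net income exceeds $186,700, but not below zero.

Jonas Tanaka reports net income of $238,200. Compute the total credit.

$2,241

Retirement Saver's Credit: income exceeds $99,800 by $138,400, which is 56 full-or-partial $2,500 increments; reduction = 56 × $35 = $1,960, leaving $280.
Solar Installation Rebate: income exceeds $232,100 by $6,100, which is 5 full-or-partial $1,500 increments; reduction = 5 × $55 = $275, leaving $495.
Low-Income Housing Credit: income exceeds $186,700 by $51,500, which is 11 full-or-partial $5,000 increments; reduction = 11 × $30 = $330, leaving $1,466.
Total: $280 + $495 + $1,466 = $2,241.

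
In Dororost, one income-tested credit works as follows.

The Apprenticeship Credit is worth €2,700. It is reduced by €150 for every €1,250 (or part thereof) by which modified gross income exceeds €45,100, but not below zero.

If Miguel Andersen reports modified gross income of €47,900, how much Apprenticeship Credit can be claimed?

Apprenticeship Credit: income exceeds €45,100 by €2,800, which is 3 full-or-partial €1,250 increments; reduction = 3 × €150 = €450, leaving €2,250.

€2,250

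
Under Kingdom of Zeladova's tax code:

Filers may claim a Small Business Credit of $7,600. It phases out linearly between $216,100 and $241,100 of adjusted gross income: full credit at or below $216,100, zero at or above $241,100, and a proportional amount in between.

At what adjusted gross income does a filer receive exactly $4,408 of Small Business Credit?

$226,600

$4,408 is 4,408/7,600 of the full $7,600, so 3,192/7,600 of the $25,000 range has been used: income = $216,100 + $25,000 × 3,192/7,600 = $226,600.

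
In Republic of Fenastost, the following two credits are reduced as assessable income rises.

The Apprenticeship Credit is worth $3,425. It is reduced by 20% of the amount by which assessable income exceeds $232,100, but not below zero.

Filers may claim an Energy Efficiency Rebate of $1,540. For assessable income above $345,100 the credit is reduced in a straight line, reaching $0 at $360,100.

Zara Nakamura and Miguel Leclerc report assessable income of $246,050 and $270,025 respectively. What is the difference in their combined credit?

Zara ($246,050): Apprenticeship Credit: 20% of the $13,950 excess over $232,100 is $2,790; credit = $3,425 − $2,790 = $635. Energy Efficiency Rebate: $246,050 is at or below the $345,100 threshold, so the full $1,540 applies. total $635 + $1,540 = $2,175
Miguel ($270,025): Apprenticeship Credit: 20% of the $37,925 excess over $232,100 is $7,585 ≥ base, so the credit is $0. Energy Efficiency Rebate: $270,025 is at or below the $345,100 threshold, so the full $1,540 applies. total $0 + $1,540 = $1,540
Difference: |$2,175 − $1,540| = $635.

$635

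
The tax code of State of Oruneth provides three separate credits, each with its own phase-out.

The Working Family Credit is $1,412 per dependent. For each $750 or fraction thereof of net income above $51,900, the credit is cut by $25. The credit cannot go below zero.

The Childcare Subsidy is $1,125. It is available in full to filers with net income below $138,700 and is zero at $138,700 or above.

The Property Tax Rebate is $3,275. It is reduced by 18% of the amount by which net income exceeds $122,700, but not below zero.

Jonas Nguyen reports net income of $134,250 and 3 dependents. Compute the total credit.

Working Family Credit: base = 3 × $1,412 = $4,236. income exceeds $51,900 by $82,350, which is 110 full-or-partial $750 increments; reduction = 110 × $25 = $2,750, leaving $1,486.
Childcare Subsidy: $134,250 is below the $138,700 cutoff, so the full $1,125 applies.
Property Tax Rebate: 18% of the $11,550 excess over $122,700 is $2,079; credit = $3,275 − $2,079 = $1,196.
Total: $1,486 + $1,125 + $1,196 = $3,807.

$3,807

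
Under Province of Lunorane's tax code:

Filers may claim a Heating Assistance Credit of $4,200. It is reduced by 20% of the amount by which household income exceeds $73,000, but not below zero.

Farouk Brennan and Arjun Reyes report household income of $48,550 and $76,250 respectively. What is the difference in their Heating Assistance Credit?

Farouk ($48,550): Heating Assistance Credit: $48,550 is at or below the $73,000 threshold, so the full $4,200 applies.
Arjun ($76,250): Heating Assistance Credit: 20% of the $3,250 excess over $73,000 is $650; credit = $4,200 − $650 = $3,550.
Difference: |$4,200 − $3,550| = $650.

$650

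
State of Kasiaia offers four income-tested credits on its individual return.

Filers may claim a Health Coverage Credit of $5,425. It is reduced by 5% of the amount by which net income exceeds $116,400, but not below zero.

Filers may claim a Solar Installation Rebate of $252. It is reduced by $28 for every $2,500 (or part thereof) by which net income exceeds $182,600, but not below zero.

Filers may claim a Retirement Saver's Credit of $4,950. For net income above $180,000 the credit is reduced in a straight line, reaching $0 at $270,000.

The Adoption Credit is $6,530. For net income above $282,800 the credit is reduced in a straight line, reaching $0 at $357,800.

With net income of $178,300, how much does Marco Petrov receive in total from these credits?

Health Coverage Credit: 5% of the $61,900 excess over $116,400 is $3,095; credit = $5,425 − $3,095 = $2,330.
Solar Installation Rebate: $178,300 is at or below the $182,600 threshold, so the full $252 applies.
Retirement Saver's Credit: $178,300 is at or below the $180,000 threshold, so the full $4,950 applies.
Adoption Credit: $178,300 is at or below the $282,800 threshold, so the full $6,530 applies.
Total: $2,330 + $252 + $4,950 + $6,530 = $14,062.

$14,062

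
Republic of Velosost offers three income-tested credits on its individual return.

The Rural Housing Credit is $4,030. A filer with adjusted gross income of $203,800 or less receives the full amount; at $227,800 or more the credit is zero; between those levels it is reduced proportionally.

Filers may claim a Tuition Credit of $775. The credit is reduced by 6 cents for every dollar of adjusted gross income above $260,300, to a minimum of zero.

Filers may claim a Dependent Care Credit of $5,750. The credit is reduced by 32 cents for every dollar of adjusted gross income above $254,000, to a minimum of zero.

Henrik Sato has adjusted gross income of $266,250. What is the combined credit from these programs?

$2,248

Rural Housing Credit: $266,250 is at or above $227,800, so the credit is $0.
Tuition Credit: 6% of the $5,950 excess over $260,300 is $357; credit = $775 − $357 = $418.
Dependent Care Credit: 32% of the $12,250 excess over $254,000 is $3,920; credit = $5,750 − $3,920 = $1,830.
Total: $0 + $418 + $1,830 = $2,248.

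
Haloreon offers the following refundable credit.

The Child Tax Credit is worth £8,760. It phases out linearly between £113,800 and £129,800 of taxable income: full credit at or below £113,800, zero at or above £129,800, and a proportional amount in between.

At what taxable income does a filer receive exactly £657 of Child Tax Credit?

£657 is 657/8,760 of the full £8,760, so 8,103/8,760 of the £16,000 range has been used: income = £113,800 + £16,000 × 8,103/8,760 = £128,600.

£128,600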